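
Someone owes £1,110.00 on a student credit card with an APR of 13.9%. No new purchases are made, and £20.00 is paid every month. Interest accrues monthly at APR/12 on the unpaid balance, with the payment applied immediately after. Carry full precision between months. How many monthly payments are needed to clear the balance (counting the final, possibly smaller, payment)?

90 payments

Monthly rate r = 13.9%/12 = 1.15833% = 0.0115833.
Recurrence: B ← B·(1+r) − £20.00.
Month 1: interest £12.86; balance after payment £1,102.86.
Month 2: interest £12.77; balance after payment £1,095.63.
Closed form: n = −ln(1 − rB₀/P)/ln(1+r) = −ln(0.35712)/ln(1.01158) ≈ 89.406, so the balance reaches zero during payment 90.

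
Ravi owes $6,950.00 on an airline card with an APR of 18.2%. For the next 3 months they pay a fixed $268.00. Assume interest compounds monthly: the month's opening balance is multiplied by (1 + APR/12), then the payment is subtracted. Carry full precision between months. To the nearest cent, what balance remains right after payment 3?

Monthly rate r = 18.2%/12 = 1.51667% = 0.0151667.
Each month: B ← B·(1+r) − $268.00.
Month 1: interest $105.41; balance after payment $6,787.41.
Month 2: interest $102.94; balance after payment $6,622.35.
Month 3: interest $100.44; balance after payment $6,454.79.

$6,454.79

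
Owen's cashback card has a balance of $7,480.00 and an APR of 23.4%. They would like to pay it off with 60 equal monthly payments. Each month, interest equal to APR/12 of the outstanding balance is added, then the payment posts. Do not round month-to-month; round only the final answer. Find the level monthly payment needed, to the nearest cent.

$212.59

Monthly rate r = 23.4%/12 = 1.95% = 0.0195.
Level-payment amortization: P = B₀·r / (1 − (1+r)^(−n)) = 7480.00·0.0195 / (1 − 1.0195^(−60)).
Denominator 1 − (1+r)^(−60) = 0.686118158.
P = 145.86 / 0.686118158 ≈ 212.59.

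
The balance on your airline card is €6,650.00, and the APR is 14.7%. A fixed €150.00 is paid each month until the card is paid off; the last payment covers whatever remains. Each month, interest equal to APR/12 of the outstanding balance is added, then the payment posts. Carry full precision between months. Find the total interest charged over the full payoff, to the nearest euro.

€3,000

Monthly rate r = 14.7%/12 = 1.225% = 0.01225.
Payoff takes n = ⌈−ln(1 − rB₀/P)/ln(1+r)⌉ = ⌈64.330⌉ = 65 payments; the last is €49.70.
Total paid = 64·€150.00 + €49.70 = €9,649.70.
Total interest = total paid − principal = €9,649.70 − €6,650.00 = €2,999.70.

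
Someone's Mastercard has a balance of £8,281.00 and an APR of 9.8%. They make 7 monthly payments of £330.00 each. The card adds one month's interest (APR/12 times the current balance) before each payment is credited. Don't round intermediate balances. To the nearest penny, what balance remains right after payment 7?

Monthly rate r = 9.8%/12 = 0.816667% = 0.00816667.
Each month: B ← B·(1+r) − £330.00.
Month 1: interest £67.63; balance after payment £8,018.63.
Month 2: interest £65.49; balance after payment £7,754.11.
Month 3: interest £63.33; balance after payment £7,487.44.
Month 4: interest £61.15; balance after payment £7,218.59.
Month 5: interest £58.95; balance after payment £6,947.54.
Month 6: interest £56.74; balance after payment £6,674.28.
Month 7: interest £54.51; balance after payment £6,398.78.

£6,398.78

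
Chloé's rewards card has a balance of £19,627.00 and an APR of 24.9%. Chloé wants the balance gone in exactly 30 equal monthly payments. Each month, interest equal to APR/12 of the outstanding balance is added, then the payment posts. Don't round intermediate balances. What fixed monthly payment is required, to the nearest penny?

Monthly rate r = 24.9%/12 = 2.075% = 0.02075.
Level-payment amortization: P = B₀·r / (1 − (1+r)^(−n)) = 19627.00·0.02075 / (1 − 1.02075^(−30)).
Denominator 1 − (1+r)^(−30) = 0.459969434.
P = 407.26 / 0.459969434 ≈ 885.41.

£885.41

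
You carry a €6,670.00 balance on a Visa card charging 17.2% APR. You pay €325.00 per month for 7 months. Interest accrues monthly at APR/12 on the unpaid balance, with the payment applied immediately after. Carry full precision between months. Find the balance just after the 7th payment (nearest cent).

€4,993.50

Monthly rate r = 17.2%/12 = 1.43333% = 0.0143333.
Each month: B ← B·(1+r) − €325.00.
Month 1: interest €95.60; balance after payment €6,440.60.
Month 2: interest €92.32; balance after payment €6,207.92.
Month 3: interest €88.98; balance after payment €5,971.90.
Month 4: interest €85.60; balance after payment €5,732.50.
Month 5: interest €82.17; balance after payment €5,489.66.
Month 6: interest €78.69; balance after payment €5,243.35.
Month 7: interest €75.15; balance after payment €4,993.50.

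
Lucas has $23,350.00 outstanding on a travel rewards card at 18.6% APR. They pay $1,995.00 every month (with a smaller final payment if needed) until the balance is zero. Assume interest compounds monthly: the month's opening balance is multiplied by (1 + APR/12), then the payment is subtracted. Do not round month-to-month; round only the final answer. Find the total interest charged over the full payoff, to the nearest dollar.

$2,614

Monthly rate r = 18.6%/12 = 1.55% = 0.0155.
Payoff takes n = ⌈−ln(1 − rB₀/P)/ln(1+r)⌉ = ⌈13.015⌉ = 14 payments; the last is $29.40.
Total paid = 13·$1,995.00 + $29.40 = $25,964.40.
Total interest = total paid − principal = $25,964.40 − $23,350.00 = $2,614.40.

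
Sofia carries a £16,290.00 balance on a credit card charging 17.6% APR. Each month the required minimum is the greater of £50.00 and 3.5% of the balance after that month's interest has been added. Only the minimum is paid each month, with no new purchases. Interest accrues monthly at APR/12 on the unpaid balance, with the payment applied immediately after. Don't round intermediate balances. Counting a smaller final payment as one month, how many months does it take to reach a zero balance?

153 months

Monthly rate r = 17.6%/12 = 1.46667% = 0.0146667.
While 3.5% of the post-interest balance exceeds £50.00, each month B ← (B·(1+r))·(1 − 0.035), i.e. B shrinks by the factor (1+r)·0.965 = 0.97915.
This holds for months 1–117. Entering month 118 the balance is £1,385.01; 3.5% of the post-interest balance is now below £50.00, so the flat £50.00 minimum applies from here.
From month 118 a fixed £50.00 at rate r clears £1,385.01 in 36 more payments. Total: 117 + 36 = 153 months.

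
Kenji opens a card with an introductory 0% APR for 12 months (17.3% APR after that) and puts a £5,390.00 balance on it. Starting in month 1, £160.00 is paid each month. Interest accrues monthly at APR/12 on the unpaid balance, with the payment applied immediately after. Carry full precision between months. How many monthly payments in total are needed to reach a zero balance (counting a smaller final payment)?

39 months

Promo months 1–12 at r₀ = 0%/12 = 0; months 13+ at r₁ = 17.3%/12 = 0.0144167.
After month 12 (no interest yet): B = £5,390.00 − 12·£160.00 = £3,470.00.
Then at r₁ with £160.00/mo: n₂ = −ln(1 − r₁·B/P)/ln(1+r₁) ≈ 26.19 → 27 more payments.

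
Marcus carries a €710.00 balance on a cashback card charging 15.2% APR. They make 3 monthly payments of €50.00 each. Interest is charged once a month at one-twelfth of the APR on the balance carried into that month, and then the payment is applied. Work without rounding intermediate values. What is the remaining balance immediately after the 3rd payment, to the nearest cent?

Monthly rate r = 15.2%/12 = 1.26667% = 0.0126667.
Each month: B ← B·(1+r) − €50.00.
Month 1: interest €8.99; balance after payment €668.99.
Month 2: interest €8.47; balance after payment €627.47.
Month 3: interest €7.95; balance after payment €585.42.

€585.42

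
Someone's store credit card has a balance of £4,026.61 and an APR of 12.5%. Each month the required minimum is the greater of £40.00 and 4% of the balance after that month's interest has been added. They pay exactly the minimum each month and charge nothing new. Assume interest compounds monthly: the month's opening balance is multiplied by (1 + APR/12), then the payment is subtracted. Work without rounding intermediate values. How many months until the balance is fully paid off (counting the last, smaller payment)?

75 months

Monthly rate r = 12.5%/12 = 1.04167% = 0.0104167.
While 4% of the post-interest balance exceeds £40.00, each month B ← (B·(1+r))·(1 − 0.04), i.e. B shrinks by the factor (1+r)·0.96 = 0.97.
This holds for months 1–47. Entering month 48 the balance is £962.08; 4% of the post-interest balance is now below £40.00, so the flat £40.00 minimum applies from here.
From month 48 a fixed £40.00 at rate r clears £962.08 in 28 more payments. Total: 47 + 28 = 75 months.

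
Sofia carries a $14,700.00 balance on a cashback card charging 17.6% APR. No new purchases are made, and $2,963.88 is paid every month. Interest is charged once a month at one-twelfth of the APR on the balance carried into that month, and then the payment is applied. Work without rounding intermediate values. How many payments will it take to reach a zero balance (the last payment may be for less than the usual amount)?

Monthly rate r = 17.6%/12 = 1.46667% = 0.0146667.
Recurrence: B ← B·(1+r) − $2,963.88.
Month 1: interest $215.60; balance after payment $11,951.72.
Month 2: interest $175.29; balance after payment $9,163.13.
Month 3: interest $134.39; balance after payment $6,333.64.
Month 4: interest $92.89; balance after payment $3,462.66.
Month 5: interest $50.79; balance after payment $549.56.
Month 6: interest $8.06; balance after payment $0.00.

6 months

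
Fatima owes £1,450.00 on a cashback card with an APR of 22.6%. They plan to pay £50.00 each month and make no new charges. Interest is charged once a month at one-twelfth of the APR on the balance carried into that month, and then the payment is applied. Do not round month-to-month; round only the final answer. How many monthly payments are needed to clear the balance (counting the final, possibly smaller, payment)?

43 payments

Monthly rate r = 22.6%/12 = 1.88333% = 0.0188333.
Recurrence: B ← B·(1+r) − £50.00.
Month 1: interest £27.31; balance after payment £1,427.31.
Month 2: interest £26.88; balance after payment £1,404.19.
Closed form: n = −ln(1 − rB₀/P)/ln(1+r) = −ln(0.45383)/ln(1.01883) ≈ 42.342, so the balance reaches zero during payment 43.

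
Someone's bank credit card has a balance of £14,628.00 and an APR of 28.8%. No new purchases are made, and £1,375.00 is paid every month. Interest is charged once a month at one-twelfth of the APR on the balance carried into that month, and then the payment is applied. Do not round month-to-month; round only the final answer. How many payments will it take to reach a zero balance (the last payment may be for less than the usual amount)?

13 payments

Monthly rate r = 28.8%/12 = 2.4% = 0.024.
Recurrence: B ← B·(1+r) − £1,375.00.
Month 1: interest £351.07; balance after payment £13,604.07.
Month 2: interest £326.50; balance after payment £12,555.57.
Closed form: n = −ln(1 − rB₀/P)/ln(1+r) = −ln(0.74467)/ln(1.024) ≈ 12.430, so the balance reaches zero during payment 13.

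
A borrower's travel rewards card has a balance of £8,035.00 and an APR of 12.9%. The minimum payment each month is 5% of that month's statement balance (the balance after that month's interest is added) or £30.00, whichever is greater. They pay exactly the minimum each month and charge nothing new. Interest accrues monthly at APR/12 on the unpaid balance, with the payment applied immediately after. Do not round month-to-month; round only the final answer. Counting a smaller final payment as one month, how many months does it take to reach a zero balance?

Monthly rate r = 12.9%/12 = 1.075% = 0.01075.
While 5% of the post-interest balance exceeds £30.00, each month B ← (B·(1+r))·(1 − 0.05), i.e. B shrinks by the factor (1+r)·0.95 = 0.96021.
This holds for months 1–65. Entering month 66 the balance is £573.94; 5% of the post-interest balance is now below £30.00, so the flat £30.00 minimum applies from here.
From month 66 a fixed £30.00 at rate r clears £573.94 in 22 more payments. Total: 65 + 22 = 87 months.

87 months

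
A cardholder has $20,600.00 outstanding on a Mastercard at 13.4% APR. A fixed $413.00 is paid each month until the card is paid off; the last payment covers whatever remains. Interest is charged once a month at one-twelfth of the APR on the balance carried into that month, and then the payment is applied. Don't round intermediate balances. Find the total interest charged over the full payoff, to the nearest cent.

Monthly rate r = 13.4%/12 = 1.11667% = 0.0111667.
Payoff takes n = ⌈−ln(1 − rB₀/P)/ln(1+r)⌉ = ⌈73.315⌉ = 74 payments; the last is $130.47.
Total paid = 73·$413.00 + $130.47 = $30,279.47.
Total interest = total paid − principal = $30,279.47 − $20,600.00 = $9,679.47.

$9,679.47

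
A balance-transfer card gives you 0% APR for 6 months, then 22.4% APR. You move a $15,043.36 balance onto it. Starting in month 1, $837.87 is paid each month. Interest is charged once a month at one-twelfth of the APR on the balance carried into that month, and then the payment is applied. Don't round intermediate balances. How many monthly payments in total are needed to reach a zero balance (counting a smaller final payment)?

Promo months 1–6 at r₀ = 0%/12 = 0; months 7+ at r₁ = 22.4%/12 = 0.0186667.
After month 6 (no interest yet): B = $15,043.36 − 6·$837.87 = $10,016.14.
Then at r₁ with $837.87/mo: n₂ = −ln(1 − r₁·B/P)/ln(1+r₁) ≈ 13.65 → 14 more payments.

20 months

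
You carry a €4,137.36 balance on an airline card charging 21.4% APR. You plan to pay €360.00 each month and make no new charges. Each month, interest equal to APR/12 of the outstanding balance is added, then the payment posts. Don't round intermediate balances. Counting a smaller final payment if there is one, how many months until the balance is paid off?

13 months

Monthly rate r = 21.4%/12 = 1.78333% = 0.0178333.
Recurrence: B ← B·(1+r) − €360.00.
Month 1: interest €73.78; balance after payment €3,851.14.
Month 2: interest €68.68; balance after payment €3,559.82.
Closed form: n = −ln(1 − rB₀/P)/ln(1+r) = −ln(0.79505)/ln(1.01783) ≈ 12.975, so the balance reaches zero during payment 13.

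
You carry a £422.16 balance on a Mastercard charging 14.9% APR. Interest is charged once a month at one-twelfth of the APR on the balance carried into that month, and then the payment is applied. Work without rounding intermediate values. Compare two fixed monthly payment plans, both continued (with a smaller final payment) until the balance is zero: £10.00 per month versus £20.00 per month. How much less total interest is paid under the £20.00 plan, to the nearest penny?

£109.26

Monthly rate r = 14.9%/12 = 1.24167% = 0.0124167.
At £10.00/mo: n = ⌈−ln(1 − rB₀/P)/ln(1+r)⌉ = 61 payments (last £1.88); total interest = total paid − £422.16 = £179.72.
At £20.00/mo: 25 payments (last £12.62); total interest £70.46.
Interest saved = £179.72 − £70.46 = £109.26.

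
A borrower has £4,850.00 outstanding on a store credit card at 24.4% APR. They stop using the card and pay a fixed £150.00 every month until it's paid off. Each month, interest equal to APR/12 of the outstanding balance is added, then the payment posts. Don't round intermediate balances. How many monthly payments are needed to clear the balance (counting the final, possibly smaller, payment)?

Monthly rate r = 24.4%/12 = 2.03333% = 0.0203333.
Recurrence: B ← B·(1+r) − £150.00.
Month 1: interest £98.62; balance after payment £4,798.62.
Month 2: interest £97.57; balance after payment £4,746.19.
Closed form: n = −ln(1 − rB₀/P)/ln(1+r) = −ln(0.34256)/ln(1.02033) ≈ 53.222, so the balance reaches zero during payment 54.

54 payments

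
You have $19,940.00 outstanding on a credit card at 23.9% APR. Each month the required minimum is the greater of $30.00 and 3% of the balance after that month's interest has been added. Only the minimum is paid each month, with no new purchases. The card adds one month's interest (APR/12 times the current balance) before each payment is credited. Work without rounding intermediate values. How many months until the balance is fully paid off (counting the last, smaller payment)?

334 months

Monthly rate r = 23.9%/12 = 1.99167% = 0.0199167.
While 3% of the post-interest balance exceeds $30.00, each month B ← (B·(1+r))·(1 − 0.03), i.e. B shrinks by the factor (1+r)·0.97 = 0.98932.
This holds for months 1–281. Entering month 282 the balance is $975.57; 3% of the post-interest balance is now below $30.00, so the flat $30.00 minimum applies from here.
From month 282 a fixed $30.00 at rate r clears $975.57 in 53 more payments. Total: 281 + 53 = 334 months.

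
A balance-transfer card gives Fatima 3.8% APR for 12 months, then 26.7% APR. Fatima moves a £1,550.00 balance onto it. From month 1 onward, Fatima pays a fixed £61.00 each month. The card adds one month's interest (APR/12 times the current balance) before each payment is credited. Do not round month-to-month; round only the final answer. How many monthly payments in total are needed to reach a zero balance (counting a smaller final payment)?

Promo months 1–12 at r₀ = 3.8%/12 = 0.00316667; months 13+ at r₁ = 26.7%/12 = 0.02225.
After month 12: iterate B ← B·(1+r₀) − £61.00 for 12 months → £865.05.
Then at r₁ with £61.00/mo: n₂ = −ln(1 − r₁·B/P)/ln(1+r₁) ≈ 17.23 → 18 more payments.

30 months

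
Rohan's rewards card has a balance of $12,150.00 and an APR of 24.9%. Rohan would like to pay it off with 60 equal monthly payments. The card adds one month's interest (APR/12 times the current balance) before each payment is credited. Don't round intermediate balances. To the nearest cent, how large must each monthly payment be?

Monthly rate r = 24.9%/12 = 2.075% = 0.02075.
Level-payment amortization: P = B₀·r / (1 − (1+r)^(−n)) = 12150.00·0.02075 / (1 − 1.02075^(−60)).
Denominator 1 − (1+r)^(−60) = 0.708366987.
P = 252.112 / 0.708366987 ≈ 355.91.

$355.91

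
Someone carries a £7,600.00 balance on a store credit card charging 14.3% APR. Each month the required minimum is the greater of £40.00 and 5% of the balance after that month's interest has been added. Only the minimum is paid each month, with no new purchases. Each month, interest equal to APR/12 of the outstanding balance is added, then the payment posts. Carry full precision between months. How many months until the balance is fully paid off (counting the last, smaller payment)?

Monthly rate r = 14.3%/12 = 1.19167% = 0.0119167.
While 5% of the post-interest balance exceeds £40.00, each month B ← (B·(1+r))·(1 − 0.05), i.e. B shrinks by the factor (1+r)·0.95 = 0.96132.
This holds for months 1–58. Entering month 59 the balance is £771.22; 5% of the post-interest balance is now below £40.00, so the flat £40.00 minimum applies from here.
From month 59 a fixed £40.00 at rate r clears £771.22 in 23 more payments. Total: 58 + 23 = 81 months.

81 months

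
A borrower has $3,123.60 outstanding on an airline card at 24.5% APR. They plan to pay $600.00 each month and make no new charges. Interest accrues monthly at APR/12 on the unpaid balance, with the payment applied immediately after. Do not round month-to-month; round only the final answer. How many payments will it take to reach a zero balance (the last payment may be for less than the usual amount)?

6 months

Monthly rate r = 24.5%/12 = 2.04167% = 0.0204167.
Recurrence: B ← B·(1+r) − $600.00.
Month 1: interest $63.77; balance after payment $2,587.37.
Month 2: interest $52.83; balance after payment $2,040.20.
Month 3: interest $41.65; balance after payment $1,481.85.
Month 4: interest $30.25; balance after payment $912.11.
Month 5: interest $18.62; balance after payment $330.73.
Month 6: interest $6.75; balance after payment $0.00.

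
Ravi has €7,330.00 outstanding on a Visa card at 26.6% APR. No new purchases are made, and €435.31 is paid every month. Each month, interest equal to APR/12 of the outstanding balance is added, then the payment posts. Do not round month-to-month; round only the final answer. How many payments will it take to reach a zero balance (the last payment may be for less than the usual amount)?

22 payments

Monthly rate r = 26.6%/12 = 2.21667% = 0.0221667.
Recurrence: B ← B·(1+r) − €435.31.
Month 1: interest €162.48; balance after payment €7,057.17.
Month 2: interest €156.43; balance after payment €6,778.30.
Closed form: n = −ln(1 − rB₀/P)/ln(1+r) = −ln(0.62674)/ln(1.02217) ≈ 21.310, so the balance reaches zero during payment 22.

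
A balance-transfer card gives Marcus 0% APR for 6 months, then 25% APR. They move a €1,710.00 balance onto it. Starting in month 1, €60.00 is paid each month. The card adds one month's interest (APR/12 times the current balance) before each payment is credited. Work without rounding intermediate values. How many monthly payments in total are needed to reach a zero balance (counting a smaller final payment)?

Promo months 1–6 at r₀ = 0%/12 = 0; months 7+ at r₁ = 25%/12 = 0.0208333.
After month 6 (no interest yet): B = €1,710.00 − 6·€60.00 = €1,350.00.
Then at r₁ with €60.00/mo: n₂ = −ln(1 − r₁·B/P)/ln(1+r₁) ≈ 30.68 → 31 more payments.

37 months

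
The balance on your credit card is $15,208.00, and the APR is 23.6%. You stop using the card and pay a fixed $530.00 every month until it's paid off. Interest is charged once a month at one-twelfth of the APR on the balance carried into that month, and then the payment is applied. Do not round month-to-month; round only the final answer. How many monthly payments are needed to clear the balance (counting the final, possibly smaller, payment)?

43 months

Monthly rate r = 23.6%/12 = 1.96667% = 0.0196667.
Recurrence: B ← B·(1+r) − $530.00.
Month 1: interest $299.09; balance after payment $14,977.09.
Month 2: interest $294.55; balance after payment $14,741.64.
Closed form: n = −ln(1 − rB₀/P)/ln(1+r) = −ln(0.43568)/ln(1.01967) ≈ 42.661, so the balance reaches zero during payment 43.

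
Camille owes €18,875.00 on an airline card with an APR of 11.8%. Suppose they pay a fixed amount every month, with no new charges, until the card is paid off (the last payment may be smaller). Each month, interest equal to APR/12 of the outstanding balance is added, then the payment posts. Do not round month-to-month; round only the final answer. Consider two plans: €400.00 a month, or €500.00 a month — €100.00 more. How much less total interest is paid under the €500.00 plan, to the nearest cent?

€1,786.00

Monthly rate r = 11.8%/12 = 0.983333% = 0.00983333.
At €400.00/mo: n = ⌈−ln(1 − rB₀/P)/ln(1+r)⌉ = 64 payments (last €293.34); total interest = total paid − €18,875.00 = €6,618.34.
At €500.00/mo: 48 payments (last €207.34); total interest €4,832.34.
Interest saved = €6,618.34 − €4,832.34 = €1,786.00.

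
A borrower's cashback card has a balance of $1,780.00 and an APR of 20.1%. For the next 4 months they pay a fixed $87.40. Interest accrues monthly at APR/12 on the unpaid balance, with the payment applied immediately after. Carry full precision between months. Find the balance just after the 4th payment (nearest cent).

$1,543.81

Monthly rate r = 20.1%/12 = 1.675% = 0.01675.
Each month: B ← B·(1+r) − $87.40.
Month 1: interest $29.82; balance after payment $1,722.41.
Month 2: interest $28.85; balance after payment $1,663.87.
Month 3: interest $27.87; balance after payment $1,604.34.
Month 4: interest $26.87; balance after payment $1,543.81.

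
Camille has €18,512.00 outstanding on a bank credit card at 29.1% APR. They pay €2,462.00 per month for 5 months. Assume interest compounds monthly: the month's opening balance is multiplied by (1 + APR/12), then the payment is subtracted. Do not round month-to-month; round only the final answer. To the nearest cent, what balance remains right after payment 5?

Monthly rate r = 29.1%/12 = 2.425% = 0.02425.
Each month: B ← B·(1+r) − €2,462.00.
Month 1: interest €448.92; balance after payment €16,498.92.
Month 2: interest €400.10; balance after payment €14,437.01.
Month 3: interest €350.10; balance after payment €12,325.11.
Month 4: interest €298.88; balance after payment €10,162.00.
Month 5: interest €246.43; balance after payment €7,946.42.

€7,946.42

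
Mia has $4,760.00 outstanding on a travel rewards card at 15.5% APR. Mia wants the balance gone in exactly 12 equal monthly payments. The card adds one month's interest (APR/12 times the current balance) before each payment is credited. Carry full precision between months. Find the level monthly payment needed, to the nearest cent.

$430.75

Monthly rate r = 15.5%/12 = 1.29167% = 0.0129167.
Level-payment amortization: P = B₀·r / (1 − (1+r)^(−n)) = 4760.00·0.0129167 / (1 − 1.01292^(−12)).
Denominator 1 − (1+r)^(−12) = 0.142734405.
P = 61.4833 / 0.142734405 ≈ 430.75.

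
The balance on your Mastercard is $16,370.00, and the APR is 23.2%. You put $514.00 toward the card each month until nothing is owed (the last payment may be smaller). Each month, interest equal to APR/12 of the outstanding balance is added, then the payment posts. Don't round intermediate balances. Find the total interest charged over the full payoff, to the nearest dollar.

Monthly rate r = 23.2%/12 = 1.93333% = 0.0193333.
Payoff takes n = ⌈−ln(1 − rB₀/P)/ln(1+r)⌉ = ⌈49.947⌉ = 50 payments; the last is $486.77.
Total paid = 49·$514.00 + $486.77 = $25,672.77.
Total interest = total paid − principal = $25,672.77 − $16,370.00 = $9,302.77.

$9,303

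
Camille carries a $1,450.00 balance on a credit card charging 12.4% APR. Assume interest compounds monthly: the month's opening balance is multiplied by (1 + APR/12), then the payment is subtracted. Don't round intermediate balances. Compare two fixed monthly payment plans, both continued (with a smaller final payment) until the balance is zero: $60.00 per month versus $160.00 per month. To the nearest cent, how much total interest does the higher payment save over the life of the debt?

Monthly rate r = 12.4%/12 = 1.03333% = 0.0103333.
At $60.00/mo: n = ⌈−ln(1 − rB₀/P)/ln(1+r)⌉ = 28 payments (last $56.88); total interest = total paid − $1,450.00 = $226.88.
At $160.00/mo: 10 payments (last $90.51); total interest $80.51.
Interest saved = $226.88 − $80.51 = $146.37.

$146.37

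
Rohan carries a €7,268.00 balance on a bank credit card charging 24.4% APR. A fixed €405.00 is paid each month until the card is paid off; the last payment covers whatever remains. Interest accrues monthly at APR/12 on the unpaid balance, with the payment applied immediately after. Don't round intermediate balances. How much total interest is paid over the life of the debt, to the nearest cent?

€1,866.73

Monthly rate r = 24.4%/12 = 2.03333% = 0.0203333.
Payoff takes n = ⌈−ln(1 − rB₀/P)/ln(1+r)⌉ = ⌈22.552⌉ = 23 payments; the last is €224.73.
Total paid = 22·€405.00 + €224.73 = €9,134.73.
Total interest = total paid − principal = €9,134.73 − €7,268.00 = €1,866.73.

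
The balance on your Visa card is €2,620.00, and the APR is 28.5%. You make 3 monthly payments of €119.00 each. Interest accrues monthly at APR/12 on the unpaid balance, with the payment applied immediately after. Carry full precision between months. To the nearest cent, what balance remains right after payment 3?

Monthly rate r = 28.5%/12 = 2.375% = 0.02375.
Each month: B ← B·(1+r) − €119.00.
Month 1: interest €62.23; balance after payment €2,563.22.
Month 2: interest €60.88; balance after payment €2,505.10.
Month 3: interest €59.50; balance after payment €2,445.60.

€2,445.60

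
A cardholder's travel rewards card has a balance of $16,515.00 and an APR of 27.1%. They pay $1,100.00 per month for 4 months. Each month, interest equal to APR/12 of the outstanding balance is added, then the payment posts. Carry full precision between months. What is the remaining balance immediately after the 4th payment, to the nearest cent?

$13,506.85

Monthly rate r = 27.1%/12 = 2.25833% = 0.0225833.
Each month: B ← B·(1+r) − $1,100.00.
Month 1: interest $372.96; balance after payment $15,787.96.
Month 2: interest $356.54; balance after payment $15,044.51.
Month 3: interest $339.76; balance after payment $14,284.26.
Month 4: interest $322.59; balance after payment $13,506.85.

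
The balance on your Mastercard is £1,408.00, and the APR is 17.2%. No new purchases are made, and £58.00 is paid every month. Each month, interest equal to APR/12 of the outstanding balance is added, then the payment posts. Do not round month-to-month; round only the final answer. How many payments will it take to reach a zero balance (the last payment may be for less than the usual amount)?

Monthly rate r = 17.2%/12 = 1.43333% = 0.0143333.
Recurrence: B ← B·(1+r) − £58.00.
Month 1: interest £20.18; balance after payment £1,370.18.
Month 2: interest £19.64; balance after payment £1,331.82.
Closed form: n = −ln(1 − rB₀/P)/ln(1+r) = −ln(0.65205)/ln(1.01433) ≈ 30.049, so the balance reaches zero during payment 31.

31 months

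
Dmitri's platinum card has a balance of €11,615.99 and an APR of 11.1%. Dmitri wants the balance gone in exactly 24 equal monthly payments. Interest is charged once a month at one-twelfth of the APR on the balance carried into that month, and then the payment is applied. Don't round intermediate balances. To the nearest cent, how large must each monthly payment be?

Monthly rate r = 11.1%/12 = 0.925% = 0.00925.
Level-payment amortization: P = B₀·r / (1 − (1+r)^(−n)) = 11615.99·0.00925 / (1 − 1.00925^(−24)).
Denominator 1 − (1+r)^(−24) = 0.198266915.
P = 107.448 / 0.198266915 ≈ 541.94.

€541.94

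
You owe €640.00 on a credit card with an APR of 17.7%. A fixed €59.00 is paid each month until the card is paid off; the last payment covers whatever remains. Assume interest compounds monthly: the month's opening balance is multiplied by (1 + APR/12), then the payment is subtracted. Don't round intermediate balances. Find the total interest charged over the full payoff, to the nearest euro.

Monthly rate r = 17.7%/12 = 1.475% = 0.01475.
Payoff takes n = ⌈−ln(1 − rB₀/P)/ln(1+r)⌉ = ⌈11.908⌉ = 12 payments; the last is €53.58.
Total paid = 11·€59.00 + €53.58 = €702.58.
Total interest = total paid − principal = €702.58 − €640.00 = €62.58.

€63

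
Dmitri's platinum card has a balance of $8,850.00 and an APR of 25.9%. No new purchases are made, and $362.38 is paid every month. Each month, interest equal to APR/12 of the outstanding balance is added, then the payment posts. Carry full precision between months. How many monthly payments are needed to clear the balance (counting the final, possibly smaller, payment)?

36 months

Monthly rate r = 25.9%/12 = 2.15833% = 0.0215833.
Recurrence: B ← B·(1+r) − $362.38.
Month 1: interest $191.01; balance after payment $8,678.63.
Month 2: interest $187.31; balance after payment $8,503.57.
Closed form: n = −ln(1 − rB₀/P)/ln(1+r) = −ln(0.47289)/ln(1.02158) ≈ 35.070, so the balance reaches zero during payment 36.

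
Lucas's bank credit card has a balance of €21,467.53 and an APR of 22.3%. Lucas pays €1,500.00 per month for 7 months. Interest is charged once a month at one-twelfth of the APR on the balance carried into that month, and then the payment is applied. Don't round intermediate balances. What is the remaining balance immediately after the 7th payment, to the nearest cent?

Monthly rate r = 22.3%/12 = 1.85833% = 0.0185833.
Each month: B ← B·(1+r) − €1,500.00.
Month 1: interest €398.94; balance after payment €20,366.47.
Month 2: interest €378.48; balance after payment €19,244.95.
Month 3: interest €357.64; balance after payment €18,102.58.
Month 4: interest €336.41; balance after payment €16,938.99.
Month 5: interest €314.78; balance after payment €15,753.77.
Month 6: interest €292.76; balance after payment €14,546.53.
Month 7: interest €270.32; balance after payment €13,316.85.

€13,316.85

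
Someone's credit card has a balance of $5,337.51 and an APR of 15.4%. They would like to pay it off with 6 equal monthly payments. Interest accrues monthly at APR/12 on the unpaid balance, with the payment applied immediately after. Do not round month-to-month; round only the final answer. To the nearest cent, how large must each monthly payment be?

$929.97

Monthly rate r = 15.4%/12 = 1.28333% = 0.0128333.
Level-payment amortization: P = B₀·r / (1 − (1+r)^(−n)) = 5337.51·0.0128333 / (1 − 1.01283^(−6)).
Denominator 1 − (1+r)^(−6) = 0.0736564451.
P = 68.498 / 0.0736564451 ≈ 929.97.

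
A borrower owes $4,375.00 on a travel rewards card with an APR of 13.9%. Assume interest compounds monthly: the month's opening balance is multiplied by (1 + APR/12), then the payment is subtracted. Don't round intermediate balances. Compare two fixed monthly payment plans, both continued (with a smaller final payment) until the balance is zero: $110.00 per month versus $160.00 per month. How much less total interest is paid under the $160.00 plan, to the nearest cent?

$606.55

Monthly rate r = 13.9%/12 = 1.15833% = 0.0115833.
At $110.00/mo: n = ⌈−ln(1 − rB₀/P)/ln(1+r)⌉ = 54 payments (last $67.93); total interest = total paid − $4,375.00 = $1,522.93.
At $160.00/mo: 34 payments (last $11.38); total interest $916.38.
Interest saved = $1,522.93 − $916.38 = $606.55.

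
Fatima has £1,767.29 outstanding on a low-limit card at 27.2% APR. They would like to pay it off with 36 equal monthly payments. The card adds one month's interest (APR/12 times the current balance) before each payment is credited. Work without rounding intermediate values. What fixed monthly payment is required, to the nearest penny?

£72.34

Monthly rate r = 27.2%/12 = 2.26667% = 0.0226667.
Level-payment amortization: P = B₀·r / (1 − (1+r)^(−n)) = 1767.29·0.0226667 / (1 − 1.02267^(−36)).
Denominator 1 − (1+r)^(−36) = 0.55375601.
P = 40.0586 / 0.55375601 ≈ 72.34.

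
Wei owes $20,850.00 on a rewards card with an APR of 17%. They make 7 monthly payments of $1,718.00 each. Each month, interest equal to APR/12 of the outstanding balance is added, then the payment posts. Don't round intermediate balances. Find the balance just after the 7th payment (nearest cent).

$10,458.26

Monthly rate r = 17%/12 = 1.41667% = 0.0141667.
Each month: B ← B·(1+r) − $1,718.00.
Month 1: interest $295.38; balance after payment $19,427.38.
Month 2: interest $275.22; balance after payment $17,984.60.
Month 3: interest $254.78; balance after payment $16,521.38.
Month 4: interest $234.05; balance after payment $15,037.43.
Month 5: interest $213.03; balance after payment $13,532.46.
Month 6: interest $191.71; balance after payment $12,006.17.
Month 7: interest $170.09; balance after payment $10,458.26.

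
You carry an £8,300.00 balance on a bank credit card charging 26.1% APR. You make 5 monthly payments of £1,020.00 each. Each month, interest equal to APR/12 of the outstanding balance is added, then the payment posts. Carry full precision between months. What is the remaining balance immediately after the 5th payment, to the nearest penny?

Monthly rate r = 26.1%/12 = 2.175% = 0.02175.
Each month: B ← B·(1+r) − £1,020.00.
Month 1: interest £180.53; balance after payment £7,460.52.
Month 2: interest £162.27; balance after payment £6,602.79.
Month 3: interest £143.61; balance after payment £5,726.40.
Month 4: interest £124.55; balance after payment £4,830.95.
Month 5: interest £105.07; balance after payment £3,916.02.

£3,916.02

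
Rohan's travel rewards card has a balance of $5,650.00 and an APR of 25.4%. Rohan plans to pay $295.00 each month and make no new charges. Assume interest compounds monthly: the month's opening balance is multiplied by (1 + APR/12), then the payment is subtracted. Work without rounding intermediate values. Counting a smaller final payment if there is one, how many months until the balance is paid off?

25 payments

Monthly rate r = 25.4%/12 = 2.11667% = 0.0211667.
Recurrence: B ← B·(1+r) − $295.00.
Month 1: interest $119.59; balance after payment $5,474.59.
Month 2: interest $115.88; balance after payment $5,295.47.
Closed form: n = −ln(1 − rB₀/P)/ln(1+r) = −ln(0.5946)/ln(1.02117) ≈ 24.819, so the balance reaches zero during payment 25.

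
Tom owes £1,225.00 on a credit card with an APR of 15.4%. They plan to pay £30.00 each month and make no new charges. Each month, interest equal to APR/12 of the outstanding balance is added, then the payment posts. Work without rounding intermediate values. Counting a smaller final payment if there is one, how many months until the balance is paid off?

59 months

Monthly rate r = 15.4%/12 = 1.28333% = 0.0128333.
Recurrence: B ← B·(1+r) − £30.00.
Month 1: interest £15.72; balance after payment £1,210.72.
Month 2: interest £15.54; balance after payment £1,196.26.
Closed form: n = −ln(1 − rB₀/P)/ln(1+r) = −ln(0.47597)/ln(1.01283) ≈ 58.219, so the balance reaches zero during payment 59.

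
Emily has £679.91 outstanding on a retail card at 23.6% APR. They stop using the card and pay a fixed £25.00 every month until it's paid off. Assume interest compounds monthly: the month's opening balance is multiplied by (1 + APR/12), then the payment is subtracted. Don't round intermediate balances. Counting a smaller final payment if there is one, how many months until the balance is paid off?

40 months

Monthly rate r = 23.6%/12 = 1.96667% = 0.0196667.
Recurrence: B ← B·(1+r) − £25.00.
Month 1: interest £13.37; balance after payment £668.28.
Month 2: interest £13.14; balance after payment £656.42.
Closed form: n = −ln(1 − rB₀/P)/ln(1+r) = −ln(0.46514)/ln(1.01967) ≈ 39.301, so the balance reaches zero during payment 40.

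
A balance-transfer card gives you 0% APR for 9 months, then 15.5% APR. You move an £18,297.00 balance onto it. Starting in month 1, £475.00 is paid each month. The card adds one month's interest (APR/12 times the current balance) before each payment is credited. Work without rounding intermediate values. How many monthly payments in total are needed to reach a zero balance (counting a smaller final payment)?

47 payments

Promo months 1–9 at r₀ = 0%/12 = 0; months 10+ at r₁ = 15.5%/12 = 0.0129167.
After month 9 (no interest yet): B = £18,297.00 − 9·£475.00 = £14,022.00.
Then at r₁ with £475.00/mo: n₂ = −ln(1 − r₁·B/P)/ln(1+r₁) ≈ 37.41 → 38 more payments.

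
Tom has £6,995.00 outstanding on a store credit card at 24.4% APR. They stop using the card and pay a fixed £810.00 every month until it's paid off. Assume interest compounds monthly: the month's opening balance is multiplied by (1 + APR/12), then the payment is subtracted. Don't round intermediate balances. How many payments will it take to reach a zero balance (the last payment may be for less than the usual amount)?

Monthly rate r = 24.4%/12 = 2.03333% = 0.0203333.
Recurrence: B ← B·(1+r) − £810.00.
Month 1: interest £142.23; balance after payment £6,327.23.
Month 2: interest £128.65; balance after payment £5,645.89.
Closed form: n = −ln(1 − rB₀/P)/ln(1+r) = −ln(0.82441)/ln(1.02033) ≈ 9.593, so the balance reaches zero during payment 10.

10 months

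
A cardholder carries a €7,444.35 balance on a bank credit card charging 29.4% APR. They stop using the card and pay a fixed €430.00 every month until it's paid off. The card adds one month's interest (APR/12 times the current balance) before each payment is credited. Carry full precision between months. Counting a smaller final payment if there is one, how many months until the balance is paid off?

Monthly rate r = 29.4%/12 = 2.45% = 0.0245.
Recurrence: B ← B·(1+r) − €430.00.
Month 1: interest €182.39; balance after payment €7,196.74.
Month 2: interest €176.32; balance after payment €6,943.06.
Closed form: n = −ln(1 − rB₀/P)/ln(1+r) = −ln(0.57585)/ln(1.0245) ≈ 22.802, so the balance reaches zero during payment 23.

23 payments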